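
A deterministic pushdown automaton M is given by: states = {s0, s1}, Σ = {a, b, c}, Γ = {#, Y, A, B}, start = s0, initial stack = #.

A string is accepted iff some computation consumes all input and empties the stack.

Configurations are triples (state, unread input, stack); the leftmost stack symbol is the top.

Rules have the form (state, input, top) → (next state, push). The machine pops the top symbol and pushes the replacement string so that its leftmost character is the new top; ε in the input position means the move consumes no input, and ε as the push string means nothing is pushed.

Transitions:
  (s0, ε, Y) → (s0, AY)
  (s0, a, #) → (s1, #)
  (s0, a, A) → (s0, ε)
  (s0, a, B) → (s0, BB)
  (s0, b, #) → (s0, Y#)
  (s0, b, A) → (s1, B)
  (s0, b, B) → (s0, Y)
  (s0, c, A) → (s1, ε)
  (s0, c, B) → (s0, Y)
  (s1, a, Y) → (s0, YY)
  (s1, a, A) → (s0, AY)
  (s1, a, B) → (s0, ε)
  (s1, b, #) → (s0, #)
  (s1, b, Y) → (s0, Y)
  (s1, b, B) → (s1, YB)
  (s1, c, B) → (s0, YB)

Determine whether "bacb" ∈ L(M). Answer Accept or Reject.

(s0, bacb, #) ⊢ (s0, acb, Y#) ⊢ (s0, acb, AY#) ⊢ (s0, cb, Y#) ⊢ (s0, cb, AY#) ⊢ (s1, b, Y#) ⊢ (s0, ε, Y#) ⊢ (s0, ε, AY#)
All input consumed; stack is AY#, not empty, and no further ε-move applies.

Reject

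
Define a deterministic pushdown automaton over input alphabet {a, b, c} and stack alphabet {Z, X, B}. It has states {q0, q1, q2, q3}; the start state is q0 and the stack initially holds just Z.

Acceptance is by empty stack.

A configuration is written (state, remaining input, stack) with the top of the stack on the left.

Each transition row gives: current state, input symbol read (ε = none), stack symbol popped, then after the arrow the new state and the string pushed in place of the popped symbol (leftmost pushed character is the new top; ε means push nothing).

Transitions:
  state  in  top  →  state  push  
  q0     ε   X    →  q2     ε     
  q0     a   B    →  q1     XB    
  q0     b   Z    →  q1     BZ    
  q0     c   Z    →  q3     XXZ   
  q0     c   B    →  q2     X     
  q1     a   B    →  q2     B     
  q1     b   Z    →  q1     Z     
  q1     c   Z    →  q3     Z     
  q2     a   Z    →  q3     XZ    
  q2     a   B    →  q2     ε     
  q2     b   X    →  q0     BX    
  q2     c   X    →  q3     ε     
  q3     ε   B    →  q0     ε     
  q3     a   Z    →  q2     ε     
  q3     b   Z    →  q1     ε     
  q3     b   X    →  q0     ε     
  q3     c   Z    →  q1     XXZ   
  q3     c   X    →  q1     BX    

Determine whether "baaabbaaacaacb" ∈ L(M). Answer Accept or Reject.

Accept

(q0, baaabbaaacaacb, Z) ⊢ (q1, aaabbaaacaacb, BZ) ⊢ (q2, aabbaaacaacb, BZ) ⊢ (q2, abbaaacaacb, Z) ⊢ (q3, bbaaacaacb, XZ) ⊢ (q0, baaacaacb, Z) ⊢ (q1, aaacaacb, BZ) ⊢ (q2, aacaacb, BZ) ⊢ (q2, acaacb, Z) ⊢ (q3, caacb, XZ) ⊢ (q1, aacb, BXZ) ⊢ (q2, acb, BXZ) ⊢ (q2, cb, XZ) ⊢ (q3, b, Z) ⊢ (q1, ε, ε)
All input consumed and the stack is empty.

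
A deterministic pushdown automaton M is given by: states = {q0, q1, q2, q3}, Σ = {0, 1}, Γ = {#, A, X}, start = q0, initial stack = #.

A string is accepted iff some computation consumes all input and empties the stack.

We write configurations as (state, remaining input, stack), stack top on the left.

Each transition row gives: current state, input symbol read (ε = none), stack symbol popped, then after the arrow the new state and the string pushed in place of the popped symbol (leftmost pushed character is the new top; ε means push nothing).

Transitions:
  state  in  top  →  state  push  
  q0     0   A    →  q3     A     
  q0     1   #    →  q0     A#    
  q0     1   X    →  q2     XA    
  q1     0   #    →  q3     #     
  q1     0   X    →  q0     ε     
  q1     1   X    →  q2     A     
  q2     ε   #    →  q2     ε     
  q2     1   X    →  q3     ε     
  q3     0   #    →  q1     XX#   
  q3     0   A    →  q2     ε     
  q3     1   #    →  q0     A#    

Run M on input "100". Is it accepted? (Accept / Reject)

(q0, 100, #)
  read 1, top #: go to q0, push A# → (q0, 00, A#)
  read 0, top A: go to q3, push A → (q3, 0, A#)
  read 0, top A: go to q2, push ε → (q2, ε, #)
  ε-move, top #: go to q2, push ε → (q2, ε, ε)
All input consumed and the stack is empty.

Accept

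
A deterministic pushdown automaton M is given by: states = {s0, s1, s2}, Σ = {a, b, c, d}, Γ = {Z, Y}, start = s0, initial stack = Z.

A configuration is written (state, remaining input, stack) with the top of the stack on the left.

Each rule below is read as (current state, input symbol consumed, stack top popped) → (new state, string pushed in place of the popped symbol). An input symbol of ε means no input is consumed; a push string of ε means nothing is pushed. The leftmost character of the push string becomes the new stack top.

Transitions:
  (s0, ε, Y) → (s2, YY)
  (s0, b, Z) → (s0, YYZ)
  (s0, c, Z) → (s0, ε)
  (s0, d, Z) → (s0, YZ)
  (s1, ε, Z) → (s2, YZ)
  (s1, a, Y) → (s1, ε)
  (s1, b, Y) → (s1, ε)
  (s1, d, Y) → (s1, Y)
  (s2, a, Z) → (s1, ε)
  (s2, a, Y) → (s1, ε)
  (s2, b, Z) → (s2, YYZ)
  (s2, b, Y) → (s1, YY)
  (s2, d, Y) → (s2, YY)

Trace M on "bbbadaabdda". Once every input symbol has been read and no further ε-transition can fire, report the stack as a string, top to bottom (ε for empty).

YZ

(s0, bbbadaabdda, Z)
  read b, top Z: go to s0, push YYZ → (s0, bbadaabdda, YYZ)
  ε-move, top Y: go to s2, push YY → (s2, bbadaabdda, YYYZ)
  read b, top Y: go to s1, push YY → (s1, badaabdda, YYYYZ)
  read b, top Y: go to s1, push ε → (s1, adaabdda, YYYZ)
  read a, top Y: go to s1, push ε → (s1, daabdda, YYZ)
  read d, top Y: go to s1, push Y → (s1, aabdda, YYZ)
  read a, top Y: go to s1, push ε → (s1, abdda, YZ)
  read a, top Y: go to s1, push ε → (s1, bdda, Z)
  ε-move, top Z: go to s2, push YZ → (s2, bdda, YZ)
  read b, top Y: go to s1, push YY → (s1, dda, YYZ)
  read d, top Y: go to s1, push Y → (s1, da, YYZ)
  read d, top Y: go to s1, push Y → (s1, a, YYZ)
  read a, top Y: go to s1, push ε → (s1, ε, YZ)
All input consumed in state s1 with stack YZ.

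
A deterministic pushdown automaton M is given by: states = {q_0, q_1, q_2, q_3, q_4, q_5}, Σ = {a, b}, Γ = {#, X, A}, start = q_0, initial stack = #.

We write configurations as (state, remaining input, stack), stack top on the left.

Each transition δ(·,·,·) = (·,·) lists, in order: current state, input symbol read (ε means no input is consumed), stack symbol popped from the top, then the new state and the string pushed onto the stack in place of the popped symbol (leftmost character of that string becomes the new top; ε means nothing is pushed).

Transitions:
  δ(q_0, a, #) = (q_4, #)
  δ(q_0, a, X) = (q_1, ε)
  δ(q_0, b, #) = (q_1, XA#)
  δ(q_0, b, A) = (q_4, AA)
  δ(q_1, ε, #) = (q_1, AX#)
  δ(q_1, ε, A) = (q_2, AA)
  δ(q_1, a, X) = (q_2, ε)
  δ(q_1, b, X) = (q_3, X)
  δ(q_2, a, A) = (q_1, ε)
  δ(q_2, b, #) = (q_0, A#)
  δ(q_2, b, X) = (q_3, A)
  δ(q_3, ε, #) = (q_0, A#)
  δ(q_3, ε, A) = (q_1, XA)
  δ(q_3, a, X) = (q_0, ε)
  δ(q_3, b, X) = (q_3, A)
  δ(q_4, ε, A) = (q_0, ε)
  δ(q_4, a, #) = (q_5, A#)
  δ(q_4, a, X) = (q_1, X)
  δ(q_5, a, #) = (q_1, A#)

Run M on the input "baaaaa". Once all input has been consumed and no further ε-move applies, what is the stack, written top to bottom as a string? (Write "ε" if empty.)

AAX#

(q_0, baaaaa, #)
  read b, top #: go to q_1, push XA# → (q_1, aaaaa, XA#)
  read a, top X: go to q_2, push ε → (q_2, aaaa, A#)
  read a, top A: go to q_1, push ε → (q_1, aaa, #)
  ε-move, top #: go to q_1, push AX# → (q_1, aaa, AX#)
  ε-move, top A: go to q_2, push AA → (q_2, aaa, AAX#)
  read a, top A: go to q_1, push ε → (q_1, aa, AX#)
  ε-move, top A: go to q_2, push AA → (q_2, aa, AAX#)
  read a, top A: go to q_1, push ε → (q_1, a, AX#)
  ε-move, top A: go to q_2, push AA → (q_2, a, AAX#)
  read a, top A: go to q_1, push ε → (q_1, ε, AX#)
  ε-move, top A: go to q_2, push AA → (q_2, ε, AAX#)
All input consumed in state q_2 with stack AAX#.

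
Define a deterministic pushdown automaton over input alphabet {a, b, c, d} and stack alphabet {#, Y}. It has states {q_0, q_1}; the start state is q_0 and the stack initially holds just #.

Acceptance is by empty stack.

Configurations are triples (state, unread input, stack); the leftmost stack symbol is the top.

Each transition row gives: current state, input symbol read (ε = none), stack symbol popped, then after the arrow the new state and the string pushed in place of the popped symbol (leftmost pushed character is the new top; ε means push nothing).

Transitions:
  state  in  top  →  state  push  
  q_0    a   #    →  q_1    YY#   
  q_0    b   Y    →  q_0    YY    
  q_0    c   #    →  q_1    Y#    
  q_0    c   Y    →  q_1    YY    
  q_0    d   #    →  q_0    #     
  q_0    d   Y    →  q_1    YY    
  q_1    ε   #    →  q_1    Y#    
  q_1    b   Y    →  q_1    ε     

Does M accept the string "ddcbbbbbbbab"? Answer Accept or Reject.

Reject

(q_0, ddcbbbbbbbab, #)
  read d, top #: go to q_0, push # → (q_0, dcbbbbbbbab, #)
  read d, top #: go to q_0, push # → (q_0, cbbbbbbbab, #)
  read c, top #: go to q_1, push Y# → (q_1, bbbbbbbab, Y#)
  read b, top Y: go to q_1, push ε → (q_1, bbbbbbab, #)
  ε-move, top #: go to q_1, push Y# → (q_1, bbbbbbab, Y#)
  read b, top Y: go to q_1, push ε → (q_1, bbbbbab, #)
  ε-move, top #: go to q_1, push Y# → (q_1, bbbbbab, Y#)
  read b, top Y: go to q_1, push ε → (q_1, bbbbab, #)
  ε-move, top #: go to q_1, push Y# → (q_1, bbbbab, Y#)
  read b, top Y: go to q_1, push ε → (q_1, bbbab, #)
  ε-move, top #: go to q_1, push Y# → (q_1, bbbab, Y#)
  read b, top Y: go to q_1, push ε → (q_1, bbab, #)
  ε-move, top #: go to q_1, push Y# → (q_1, bbab, Y#)
  read b, top Y: go to q_1, push ε → (q_1, bab, #)
  ε-move, top #: go to q_1, push Y# → (q_1, bab, Y#)
  read b, top Y: go to q_1, push ε → (q_1, ab, #)
  ε-move, top #: go to q_1, push Y# → (q_1, ab, Y#)
No transition applies at (q_1, ab, Y#); input not fully consumed.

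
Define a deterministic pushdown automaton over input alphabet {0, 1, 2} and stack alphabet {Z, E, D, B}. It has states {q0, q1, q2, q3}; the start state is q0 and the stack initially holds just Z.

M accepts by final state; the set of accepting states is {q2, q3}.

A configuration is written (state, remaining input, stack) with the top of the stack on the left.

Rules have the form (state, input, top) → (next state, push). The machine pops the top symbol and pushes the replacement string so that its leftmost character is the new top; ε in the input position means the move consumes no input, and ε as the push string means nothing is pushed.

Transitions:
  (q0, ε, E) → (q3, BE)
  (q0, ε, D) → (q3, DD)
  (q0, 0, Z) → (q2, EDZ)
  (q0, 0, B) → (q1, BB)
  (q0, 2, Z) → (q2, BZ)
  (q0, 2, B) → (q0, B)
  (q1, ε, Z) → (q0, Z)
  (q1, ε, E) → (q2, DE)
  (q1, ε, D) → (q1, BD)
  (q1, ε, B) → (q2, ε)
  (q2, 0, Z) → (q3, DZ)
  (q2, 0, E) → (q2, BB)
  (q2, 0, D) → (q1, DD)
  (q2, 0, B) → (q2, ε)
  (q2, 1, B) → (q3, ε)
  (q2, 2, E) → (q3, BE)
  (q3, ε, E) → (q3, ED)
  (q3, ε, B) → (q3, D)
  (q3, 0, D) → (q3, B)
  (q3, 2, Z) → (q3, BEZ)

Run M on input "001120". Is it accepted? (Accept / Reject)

(q0, 001120, Z)
  read 0, top Z: go to q2, push EDZ → (q2, 01120, EDZ)
  read 0, top E: go to q2, push BB → (q2, 1120, BBDZ)
  read 1, top B: go to q3, push ε → (q3, 120, BDZ)
  ε-move, top B: go to q3, push D → (q3, 120, DDZ)
No transition applies at (q3, 120, DDZ); input not fully consumed.

Reject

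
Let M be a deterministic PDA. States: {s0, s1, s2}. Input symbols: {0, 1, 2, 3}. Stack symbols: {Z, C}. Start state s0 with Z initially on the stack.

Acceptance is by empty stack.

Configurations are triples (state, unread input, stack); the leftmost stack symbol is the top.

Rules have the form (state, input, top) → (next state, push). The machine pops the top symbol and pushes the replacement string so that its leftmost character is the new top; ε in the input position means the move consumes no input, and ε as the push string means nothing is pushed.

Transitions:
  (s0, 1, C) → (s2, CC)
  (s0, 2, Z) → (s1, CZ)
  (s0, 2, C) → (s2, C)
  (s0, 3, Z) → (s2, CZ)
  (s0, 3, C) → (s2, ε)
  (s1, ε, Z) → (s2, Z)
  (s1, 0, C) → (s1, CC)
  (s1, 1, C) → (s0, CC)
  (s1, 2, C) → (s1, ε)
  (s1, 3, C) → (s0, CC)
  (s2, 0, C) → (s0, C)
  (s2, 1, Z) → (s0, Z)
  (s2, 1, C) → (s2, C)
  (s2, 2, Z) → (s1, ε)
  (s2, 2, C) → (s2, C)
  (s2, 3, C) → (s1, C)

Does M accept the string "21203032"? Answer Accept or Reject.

Accept

(s0, 21203032, Z)
  read 2, top Z: go to s1, push CZ → (s1, 1203032, CZ)
  read 1, top C: go to s0, push CC → (s0, 203032, CCZ)
  read 2, top C: go to s2, push C → (s2, 03032, CCZ)
  read 0, top C: go to s0, push C → (s0, 3032, CCZ)
  read 3, top C: go to s2, push ε → (s2, 032, CZ)
  read 0, top C: go to s0, push C → (s0, 32, CZ)
  read 3, top C: go to s2, push ε → (s2, 2, Z)
  read 2, top Z: go to s1, push ε → (s1, ε, ε)
All input consumed and the stack is empty.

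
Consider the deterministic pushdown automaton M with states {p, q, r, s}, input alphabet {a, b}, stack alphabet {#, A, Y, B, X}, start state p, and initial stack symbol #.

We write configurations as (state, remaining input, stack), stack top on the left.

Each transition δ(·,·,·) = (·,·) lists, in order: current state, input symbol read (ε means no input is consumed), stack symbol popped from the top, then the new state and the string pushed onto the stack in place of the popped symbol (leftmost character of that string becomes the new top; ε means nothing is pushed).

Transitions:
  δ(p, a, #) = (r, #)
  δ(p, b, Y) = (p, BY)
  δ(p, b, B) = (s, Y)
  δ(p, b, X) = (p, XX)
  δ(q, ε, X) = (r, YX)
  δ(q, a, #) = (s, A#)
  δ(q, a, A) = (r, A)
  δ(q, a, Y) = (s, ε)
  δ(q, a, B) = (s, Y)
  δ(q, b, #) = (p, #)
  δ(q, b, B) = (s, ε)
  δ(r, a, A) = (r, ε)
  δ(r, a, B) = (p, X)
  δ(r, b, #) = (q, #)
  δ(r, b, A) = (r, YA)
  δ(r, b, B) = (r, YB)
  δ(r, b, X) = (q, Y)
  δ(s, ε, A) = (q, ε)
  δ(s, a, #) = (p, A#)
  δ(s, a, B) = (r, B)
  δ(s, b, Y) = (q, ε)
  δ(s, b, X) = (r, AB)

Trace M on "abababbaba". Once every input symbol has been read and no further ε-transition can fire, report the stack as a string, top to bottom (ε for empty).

(p, abababbaba, #) ⊢ (r, bababbaba, #) ⊢ (q, ababbaba, #) ⊢ (s, babbaba, A#) ⊢ (q, babbaba, #) ⊢ (p, abbaba, #) ⊢ (r, bbaba, #) ⊢ (q, baba, #) ⊢ (p, aba, #) ⊢ (r, ba, #) ⊢ (q, a, #) ⊢ (s, ε, A#) ⊢ (q, ε, #)
All input consumed in state q with stack #.

#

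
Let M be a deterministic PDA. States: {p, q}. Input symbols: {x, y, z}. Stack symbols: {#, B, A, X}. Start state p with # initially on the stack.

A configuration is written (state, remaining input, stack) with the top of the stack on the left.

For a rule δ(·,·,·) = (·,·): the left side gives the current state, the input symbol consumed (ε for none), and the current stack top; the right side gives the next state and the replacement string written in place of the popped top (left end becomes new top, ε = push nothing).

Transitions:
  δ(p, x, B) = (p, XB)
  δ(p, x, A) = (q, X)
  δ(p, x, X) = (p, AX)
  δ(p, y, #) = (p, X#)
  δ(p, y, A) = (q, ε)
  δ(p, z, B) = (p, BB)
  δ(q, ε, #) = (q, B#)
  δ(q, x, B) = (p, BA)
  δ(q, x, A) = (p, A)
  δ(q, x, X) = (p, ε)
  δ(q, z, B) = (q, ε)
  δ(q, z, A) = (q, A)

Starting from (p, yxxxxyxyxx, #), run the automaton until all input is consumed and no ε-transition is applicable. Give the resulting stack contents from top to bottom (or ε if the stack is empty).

XX#

(p, yxxxxyxyxx, #)
  read y, top #: go to p, push X# → (p, xxxxyxyxx, X#)
  read x, top X: go to p, push AX → (p, xxxyxyxx, AX#)
  read x, top A: go to q, push X → (q, xxyxyxx, XX#)
  read x, top X: go to p, push ε → (p, xyxyxx, X#)
  read x, top X: go to p, push AX → (p, yxyxx, AX#)
  read y, top A: go to q, push ε → (q, xyxx, X#)
  read x, top X: go to p, push ε → (p, yxx, #)
  read y, top #: go to p, push X# → (p, xx, X#)
  read x, top X: go to p, push AX → (p, x, AX#)
  read x, top A: go to q, push X → (q, ε, XX#)
All input consumed in state q with stack XX#.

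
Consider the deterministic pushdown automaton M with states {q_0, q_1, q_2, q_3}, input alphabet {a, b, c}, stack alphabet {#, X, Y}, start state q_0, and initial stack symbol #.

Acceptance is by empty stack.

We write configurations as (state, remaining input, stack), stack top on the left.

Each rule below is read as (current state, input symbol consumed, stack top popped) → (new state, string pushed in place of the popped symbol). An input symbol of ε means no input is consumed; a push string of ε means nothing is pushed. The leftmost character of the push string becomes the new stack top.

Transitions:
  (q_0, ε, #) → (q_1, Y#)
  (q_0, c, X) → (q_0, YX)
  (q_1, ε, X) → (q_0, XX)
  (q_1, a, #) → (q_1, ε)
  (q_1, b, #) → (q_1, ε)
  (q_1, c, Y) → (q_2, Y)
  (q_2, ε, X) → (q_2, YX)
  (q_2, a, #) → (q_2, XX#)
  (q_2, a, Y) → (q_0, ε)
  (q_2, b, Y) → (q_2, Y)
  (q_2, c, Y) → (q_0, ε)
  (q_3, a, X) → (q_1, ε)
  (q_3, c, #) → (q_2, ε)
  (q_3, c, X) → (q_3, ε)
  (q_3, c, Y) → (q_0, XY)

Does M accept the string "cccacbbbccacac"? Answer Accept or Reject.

(q_0, cccacbbbccacac, #)
  ε-move, top #: go to q_1, push Y# → (q_1, cccacbbbccacac, Y#)
  read c, top Y: go to q_2, push Y → (q_2, ccacbbbccacac, Y#)
  read c, top Y: go to q_0, push ε → (q_0, cacbbbccacac, #)
  ε-move, top #: go to q_1, push Y# → (q_1, cacbbbccacac, Y#)
  read c, top Y: go to q_2, push Y → (q_2, acbbbccacac, Y#)
  read a, top Y: go to q_0, push ε → (q_0, cbbbccacac, #)
  ε-move, top #: go to q_1, push Y# → (q_1, cbbbccacac, Y#)
  read c, top Y: go to q_2, push Y → (q_2, bbbccacac, Y#)
  read b, top Y: go to q_2, push Y → (q_2, bbccacac, Y#)
  read b, top Y: go to q_2, push Y → (q_2, bccacac, Y#)
  read b, top Y: go to q_2, push Y → (q_2, ccacac, Y#)
  read c, top Y: go to q_0, push ε → (q_0, cacac, #)
  ε-move, top #: go to q_1, push Y# → (q_1, cacac, Y#)
  read c, top Y: go to q_2, push Y → (q_2, acac, Y#)
  read a, top Y: go to q_0, push ε → (q_0, cac, #)
  ε-move, top #: go to q_1, push Y# → (q_1, cac, Y#)
  read c, top Y: go to q_2, push Y → (q_2, ac, Y#)
  read a, top Y: go to q_0, push ε → (q_0, c, #)
  ε-move, top #: go to q_1, push Y# → (q_1, c, Y#)
  read c, top Y: go to q_2, push Y → (q_2, ε, Y#)
All input consumed; stack is Y#, not empty, and no further ε-move applies.

Reject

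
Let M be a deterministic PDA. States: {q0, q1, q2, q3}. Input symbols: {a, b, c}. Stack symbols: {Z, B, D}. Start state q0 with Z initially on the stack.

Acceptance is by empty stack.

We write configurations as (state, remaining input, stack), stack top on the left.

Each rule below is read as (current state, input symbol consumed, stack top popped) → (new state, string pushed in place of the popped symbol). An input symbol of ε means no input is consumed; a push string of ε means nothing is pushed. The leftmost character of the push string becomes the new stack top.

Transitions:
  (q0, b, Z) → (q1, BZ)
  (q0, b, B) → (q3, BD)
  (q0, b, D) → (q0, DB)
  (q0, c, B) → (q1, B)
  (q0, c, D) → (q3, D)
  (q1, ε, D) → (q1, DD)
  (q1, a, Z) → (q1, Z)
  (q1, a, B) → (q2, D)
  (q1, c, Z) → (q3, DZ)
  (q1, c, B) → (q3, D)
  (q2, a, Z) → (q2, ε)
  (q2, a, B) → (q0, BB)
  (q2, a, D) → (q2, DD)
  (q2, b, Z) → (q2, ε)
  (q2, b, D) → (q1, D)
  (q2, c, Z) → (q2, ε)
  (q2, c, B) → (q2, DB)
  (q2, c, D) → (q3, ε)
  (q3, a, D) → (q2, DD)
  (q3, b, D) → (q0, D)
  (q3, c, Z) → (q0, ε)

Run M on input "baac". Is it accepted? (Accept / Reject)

Reject

(q0, baac, Z) ⊢ (q1, aac, BZ) ⊢ (q2, ac, DZ) ⊢ (q2, c, DDZ) ⊢ (q3, ε, DZ)
All input consumed; stack is DZ, not empty, and no further ε-move applies.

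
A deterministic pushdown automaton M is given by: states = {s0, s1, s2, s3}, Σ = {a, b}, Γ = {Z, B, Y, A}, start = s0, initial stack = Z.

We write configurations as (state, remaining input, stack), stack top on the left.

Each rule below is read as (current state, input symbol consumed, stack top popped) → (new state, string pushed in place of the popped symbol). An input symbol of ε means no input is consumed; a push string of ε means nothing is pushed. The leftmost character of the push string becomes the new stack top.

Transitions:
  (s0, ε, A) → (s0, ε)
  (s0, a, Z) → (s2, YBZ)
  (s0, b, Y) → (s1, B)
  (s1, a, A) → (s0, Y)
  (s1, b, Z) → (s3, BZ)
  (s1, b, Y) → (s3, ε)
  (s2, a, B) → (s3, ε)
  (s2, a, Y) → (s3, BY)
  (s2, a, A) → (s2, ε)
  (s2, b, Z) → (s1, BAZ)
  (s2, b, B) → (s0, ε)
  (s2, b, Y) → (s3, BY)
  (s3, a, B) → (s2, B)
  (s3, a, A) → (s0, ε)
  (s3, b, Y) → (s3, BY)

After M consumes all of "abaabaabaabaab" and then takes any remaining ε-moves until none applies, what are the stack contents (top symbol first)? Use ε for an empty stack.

(s0, abaabaabaabaab, Z) ⊢ (s2, baabaabaabaab, YBZ) ⊢ (s3, aabaabaabaab, BYBZ) ⊢ (s2, abaabaabaab, BYBZ) ⊢ (s3, baabaabaab, YBZ) ⊢ (s3, aabaabaab, BYBZ) ⊢ (s2, abaabaab, BYBZ) ⊢ (s3, baabaab, YBZ) ⊢ (s3, aabaab, BYBZ) ⊢ (s2, abaab, BYBZ) ⊢ (s3, baab, YBZ) ⊢ (s3, aab, BYBZ) ⊢ (s2, ab, BYBZ) ⊢ (s3, b, YBZ) ⊢ (s3, ε, BYBZ)
All input consumed in state s3 with stack BYBZ.

BYBZ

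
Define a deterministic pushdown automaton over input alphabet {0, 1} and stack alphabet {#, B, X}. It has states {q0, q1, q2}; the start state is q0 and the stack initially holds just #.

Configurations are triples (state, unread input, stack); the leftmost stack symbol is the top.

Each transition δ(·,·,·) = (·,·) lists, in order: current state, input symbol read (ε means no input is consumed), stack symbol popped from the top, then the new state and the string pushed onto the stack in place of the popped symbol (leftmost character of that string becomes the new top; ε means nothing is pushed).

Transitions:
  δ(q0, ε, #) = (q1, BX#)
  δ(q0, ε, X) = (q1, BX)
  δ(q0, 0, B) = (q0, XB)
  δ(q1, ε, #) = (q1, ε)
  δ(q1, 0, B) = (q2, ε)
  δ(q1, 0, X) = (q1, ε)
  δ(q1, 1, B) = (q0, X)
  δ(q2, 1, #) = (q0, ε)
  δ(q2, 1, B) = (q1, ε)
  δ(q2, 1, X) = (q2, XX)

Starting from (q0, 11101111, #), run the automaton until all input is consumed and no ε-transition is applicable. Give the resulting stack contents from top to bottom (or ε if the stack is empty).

XXXXXXXX#

(q0, 11101111, #) ⊢ (q1, 11101111, BX#) ⊢ (q0, 1101111, XX#) ⊢ (q1, 1101111, BXX#) ⊢ (q0, 101111, XXX#) ⊢ (q1, 101111, BXXX#) ⊢ (q0, 01111, XXXX#) ⊢ (q1, 01111, BXXXX#) ⊢ (q2, 1111, XXXX#) ⊢ (q2, 111, XXXXX#) ⊢ (q2, 11, XXXXXX#) ⊢ (q2, 1, XXXXXXX#) ⊢ (q2, ε, XXXXXXXX#)
All input consumed in state q2 with stack XXXXXXXX#.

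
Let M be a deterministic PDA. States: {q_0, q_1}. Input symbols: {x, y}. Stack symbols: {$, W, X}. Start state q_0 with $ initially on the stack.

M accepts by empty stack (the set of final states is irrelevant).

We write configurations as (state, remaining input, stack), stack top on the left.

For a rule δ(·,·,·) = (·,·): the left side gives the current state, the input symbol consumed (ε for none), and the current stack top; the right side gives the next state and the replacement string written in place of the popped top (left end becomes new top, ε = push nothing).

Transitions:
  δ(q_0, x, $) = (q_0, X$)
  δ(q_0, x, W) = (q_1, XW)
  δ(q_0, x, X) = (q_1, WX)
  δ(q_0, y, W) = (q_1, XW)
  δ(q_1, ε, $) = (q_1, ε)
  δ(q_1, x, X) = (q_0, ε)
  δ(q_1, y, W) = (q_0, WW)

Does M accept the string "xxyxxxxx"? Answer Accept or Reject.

Reject

(q_0, xxyxxxxx, $)
  read x, top $: go to q_0, push X$ → (q_0, xyxxxxx, X$)
  read x, top X: go to q_1, push WX → (q_1, yxxxxx, WX$)
  read y, top W: go to q_0, push WW → (q_0, xxxxx, WWX$)
  read x, top W: go to q_1, push XW → (q_1, xxxx, XWWX$)
  read x, top X: go to q_0, push ε → (q_0, xxx, WWX$)
  read x, top W: go to q_1, push XW → (q_1, xx, XWWX$)
  read x, top X: go to q_0, push ε → (q_0, x, WWX$)
  read x, top W: go to q_1, push XW → (q_1, ε, XWWX$)
All input consumed; stack is XWWX$, not empty, and no further ε-move applies.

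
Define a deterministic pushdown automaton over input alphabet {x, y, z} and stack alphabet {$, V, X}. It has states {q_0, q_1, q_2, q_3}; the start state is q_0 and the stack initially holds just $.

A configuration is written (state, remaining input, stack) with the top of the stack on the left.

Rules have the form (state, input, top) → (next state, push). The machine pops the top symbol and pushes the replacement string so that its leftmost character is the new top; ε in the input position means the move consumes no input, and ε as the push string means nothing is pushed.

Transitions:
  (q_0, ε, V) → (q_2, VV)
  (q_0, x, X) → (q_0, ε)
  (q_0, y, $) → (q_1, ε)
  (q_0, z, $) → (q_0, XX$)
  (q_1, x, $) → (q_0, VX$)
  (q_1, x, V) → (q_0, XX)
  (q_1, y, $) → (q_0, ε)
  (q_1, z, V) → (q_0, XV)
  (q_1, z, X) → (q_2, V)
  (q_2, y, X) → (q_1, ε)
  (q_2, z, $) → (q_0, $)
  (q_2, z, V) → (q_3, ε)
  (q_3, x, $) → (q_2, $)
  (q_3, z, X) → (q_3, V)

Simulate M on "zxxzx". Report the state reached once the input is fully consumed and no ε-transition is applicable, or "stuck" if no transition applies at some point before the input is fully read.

q_0

(q_0, zxxzx, $)
  read z, top $: go to q_0, push XX$ → (q_0, xxzx, XX$)
  read x, top X: go to q_0, push ε → (q_0, xzx, X$)
  read x, top X: go to q_0, push ε → (q_0, zx, $)
  read z, top $: go to q_0, push XX$ → (q_0, x, XX$)
  read x, top X: go to q_0, push ε → (q_0, ε, X$)
All input consumed; M is in state q_0.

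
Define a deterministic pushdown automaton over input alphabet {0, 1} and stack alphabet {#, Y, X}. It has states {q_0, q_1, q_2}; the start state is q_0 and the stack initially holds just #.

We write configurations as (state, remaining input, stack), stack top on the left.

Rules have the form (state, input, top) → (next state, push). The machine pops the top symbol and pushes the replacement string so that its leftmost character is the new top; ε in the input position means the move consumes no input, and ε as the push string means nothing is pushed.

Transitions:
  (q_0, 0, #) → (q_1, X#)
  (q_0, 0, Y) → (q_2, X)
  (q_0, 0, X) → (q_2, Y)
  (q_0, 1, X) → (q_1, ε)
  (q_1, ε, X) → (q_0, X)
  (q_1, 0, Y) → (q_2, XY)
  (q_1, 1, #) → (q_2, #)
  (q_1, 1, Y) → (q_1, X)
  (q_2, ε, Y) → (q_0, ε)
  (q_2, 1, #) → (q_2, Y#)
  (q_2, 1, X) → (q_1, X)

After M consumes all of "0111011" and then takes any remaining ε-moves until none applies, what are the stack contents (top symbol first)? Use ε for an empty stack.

#

(q_0, 0111011, #)
  read 0, top #: go to q_1, push X# → (q_1, 111011, X#)
  ε-move, top X: go to q_0, push X → (q_0, 111011, X#)
  read 1, top X: go to q_1, push ε → (q_1, 11011, #)
  read 1, top #: go to q_2, push # → (q_2, 1011, #)
  read 1, top #: go to q_2, push Y# → (q_2, 011, Y#)
  ε-move, top Y: go to q_0, push ε → (q_0, 011, #)
  read 0, top #: go to q_1, push X# → (q_1, 11, X#)
  ε-move, top X: go to q_0, push X → (q_0, 11, X#)
  read 1, top X: go to q_1, push ε → (q_1, 1, #)
  read 1, top #: go to q_2, push # → (q_2, ε, #)
All input consumed in state q_2 with stack #.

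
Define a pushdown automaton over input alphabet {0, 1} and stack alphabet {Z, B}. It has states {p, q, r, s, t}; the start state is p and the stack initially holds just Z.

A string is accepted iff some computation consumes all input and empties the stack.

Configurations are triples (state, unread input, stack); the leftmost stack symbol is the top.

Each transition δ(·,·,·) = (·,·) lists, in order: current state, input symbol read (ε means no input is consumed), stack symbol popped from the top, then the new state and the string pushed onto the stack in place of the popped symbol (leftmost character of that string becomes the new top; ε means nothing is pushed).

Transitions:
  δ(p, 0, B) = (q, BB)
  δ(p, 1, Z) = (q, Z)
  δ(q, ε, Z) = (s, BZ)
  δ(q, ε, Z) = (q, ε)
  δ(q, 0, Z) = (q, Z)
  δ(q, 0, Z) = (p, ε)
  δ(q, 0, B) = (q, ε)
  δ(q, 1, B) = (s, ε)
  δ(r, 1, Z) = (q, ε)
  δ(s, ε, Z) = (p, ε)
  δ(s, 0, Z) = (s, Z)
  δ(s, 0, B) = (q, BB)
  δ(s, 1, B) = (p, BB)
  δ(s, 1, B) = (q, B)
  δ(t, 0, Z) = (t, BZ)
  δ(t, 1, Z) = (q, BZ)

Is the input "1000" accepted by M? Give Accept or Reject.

One accepting computation: (p, 1000, Z) ⊢ (q, 000, Z) ⊢ (q, 00, Z) ⊢ (q, 0, Z) ⊢ (p, ε, ε)
All input consumed and the stack is empty.

Accept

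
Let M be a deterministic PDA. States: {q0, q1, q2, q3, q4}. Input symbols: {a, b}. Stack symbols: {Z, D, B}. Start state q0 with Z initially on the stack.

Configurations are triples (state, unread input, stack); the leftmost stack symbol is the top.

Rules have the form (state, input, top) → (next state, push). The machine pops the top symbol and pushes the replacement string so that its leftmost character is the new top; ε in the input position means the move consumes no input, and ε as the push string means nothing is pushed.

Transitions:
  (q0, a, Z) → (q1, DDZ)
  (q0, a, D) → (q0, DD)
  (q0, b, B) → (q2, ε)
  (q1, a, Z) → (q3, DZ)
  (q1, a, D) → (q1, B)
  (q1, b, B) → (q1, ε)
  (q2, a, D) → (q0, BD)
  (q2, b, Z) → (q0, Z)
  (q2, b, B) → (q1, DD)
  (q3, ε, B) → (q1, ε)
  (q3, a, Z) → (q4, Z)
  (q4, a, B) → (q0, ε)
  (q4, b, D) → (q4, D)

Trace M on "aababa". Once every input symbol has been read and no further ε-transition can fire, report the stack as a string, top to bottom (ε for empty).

DZ

(q0, aababa, Z)
  read a, top Z: go to q1, push DDZ → (q1, ababa, DDZ)
  read a, top D: go to q1, push B → (q1, baba, BDZ)
  read b, top B: go to q1, push ε → (q1, aba, DZ)
  read a, top D: go to q1, push B → (q1, ba, BZ)
  read b, top B: go to q1, push ε → (q1, a, Z)
  read a, top Z: go to q3, push DZ → (q3, ε, DZ)
All input consumed in state q3 with stack DZ.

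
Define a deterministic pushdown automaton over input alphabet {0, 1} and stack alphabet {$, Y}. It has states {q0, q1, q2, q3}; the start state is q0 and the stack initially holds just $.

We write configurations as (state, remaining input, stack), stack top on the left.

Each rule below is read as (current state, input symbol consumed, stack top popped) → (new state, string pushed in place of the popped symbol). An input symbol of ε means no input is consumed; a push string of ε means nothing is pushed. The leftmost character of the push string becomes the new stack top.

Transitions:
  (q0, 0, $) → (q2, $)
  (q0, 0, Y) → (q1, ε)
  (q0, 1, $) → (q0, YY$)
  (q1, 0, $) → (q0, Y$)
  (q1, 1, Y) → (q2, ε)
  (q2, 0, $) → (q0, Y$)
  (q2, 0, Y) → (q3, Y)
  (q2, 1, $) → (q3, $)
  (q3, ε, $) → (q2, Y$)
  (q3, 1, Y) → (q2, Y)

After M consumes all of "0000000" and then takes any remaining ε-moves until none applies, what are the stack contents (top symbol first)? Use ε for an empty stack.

$

(q0, 0000000, $)
  read 0, top $: go to q2, push $ → (q2, 000000, $)
  read 0, top $: go to q0, push Y$ → (q0, 00000, Y$)
  read 0, top Y: go to q1, push ε → (q1, 0000, $)
  read 0, top $: go to q0, push Y$ → (q0, 000, Y$)
  read 0, top Y: go to q1, push ε → (q1, 00, $)
  read 0, top $: go to q0, push Y$ → (q0, 0, Y$)
  read 0, top Y: go to q1, push ε → (q1, ε, $)
All input consumed in state q1 with stack $.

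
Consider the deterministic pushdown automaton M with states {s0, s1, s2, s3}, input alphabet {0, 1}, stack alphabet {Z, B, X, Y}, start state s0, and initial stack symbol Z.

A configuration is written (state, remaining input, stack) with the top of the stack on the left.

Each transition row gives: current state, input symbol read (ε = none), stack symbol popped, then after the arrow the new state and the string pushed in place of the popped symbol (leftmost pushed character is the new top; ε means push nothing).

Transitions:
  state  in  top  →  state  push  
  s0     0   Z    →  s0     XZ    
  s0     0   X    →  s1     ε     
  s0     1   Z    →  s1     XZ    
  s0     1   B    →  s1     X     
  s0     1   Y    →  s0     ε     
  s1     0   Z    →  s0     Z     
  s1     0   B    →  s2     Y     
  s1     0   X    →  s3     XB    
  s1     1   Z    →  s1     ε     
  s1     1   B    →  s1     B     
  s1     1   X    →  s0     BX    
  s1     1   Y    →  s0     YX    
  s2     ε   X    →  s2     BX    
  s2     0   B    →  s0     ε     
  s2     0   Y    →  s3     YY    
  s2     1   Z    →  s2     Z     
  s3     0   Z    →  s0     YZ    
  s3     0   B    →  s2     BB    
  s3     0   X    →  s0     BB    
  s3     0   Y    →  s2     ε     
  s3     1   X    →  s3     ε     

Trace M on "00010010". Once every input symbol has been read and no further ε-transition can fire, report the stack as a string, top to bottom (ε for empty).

(s0, 00010010, Z)
  read 0, top Z: go to s0, push XZ → (s0, 0010010, XZ)
  read 0, top X: go to s1, push ε → (s1, 010010, Z)
  read 0, top Z: go to s0, push Z → (s0, 10010, Z)
  read 1, top Z: go to s1, push XZ → (s1, 0010, XZ)
  read 0, top X: go to s3, push XB → (s3, 010, XBZ)
  read 0, top X: go to s0, push BB → (s0, 10, BBBZ)
  read 1, top B: go to s1, push X → (s1, 0, XBBZ)
  read 0, top X: go to s3, push XB → (s3, ε, XBBBZ)
All input consumed in state s3 with stack XBBBZ.

XBBBZ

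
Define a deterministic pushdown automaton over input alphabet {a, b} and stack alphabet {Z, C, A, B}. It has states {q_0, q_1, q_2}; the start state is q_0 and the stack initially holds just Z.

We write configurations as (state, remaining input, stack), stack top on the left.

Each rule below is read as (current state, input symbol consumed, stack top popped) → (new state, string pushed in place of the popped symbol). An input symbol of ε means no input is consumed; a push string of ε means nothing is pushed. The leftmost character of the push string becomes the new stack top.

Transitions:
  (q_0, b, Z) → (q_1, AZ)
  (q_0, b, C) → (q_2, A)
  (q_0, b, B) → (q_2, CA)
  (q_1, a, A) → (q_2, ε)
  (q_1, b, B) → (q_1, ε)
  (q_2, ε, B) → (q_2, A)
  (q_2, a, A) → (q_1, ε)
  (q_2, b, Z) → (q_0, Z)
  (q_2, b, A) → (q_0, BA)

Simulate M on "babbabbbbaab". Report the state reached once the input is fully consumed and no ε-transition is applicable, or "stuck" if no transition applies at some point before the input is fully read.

stuck

(q_0, babbabbbbaab, Z) ⊢ (q_1, abbabbbbaab, AZ) ⊢ (q_2, bbabbbbaab, Z) ⊢ (q_0, babbbbaab, Z) ⊢ (q_1, abbbbaab, AZ) ⊢ (q_2, bbbbaab, Z) ⊢ (q_0, bbbaab, Z) ⊢ (q_1, bbaab, AZ)
No transition for (q_1, b, top A); M blocks with input bbaab remaining.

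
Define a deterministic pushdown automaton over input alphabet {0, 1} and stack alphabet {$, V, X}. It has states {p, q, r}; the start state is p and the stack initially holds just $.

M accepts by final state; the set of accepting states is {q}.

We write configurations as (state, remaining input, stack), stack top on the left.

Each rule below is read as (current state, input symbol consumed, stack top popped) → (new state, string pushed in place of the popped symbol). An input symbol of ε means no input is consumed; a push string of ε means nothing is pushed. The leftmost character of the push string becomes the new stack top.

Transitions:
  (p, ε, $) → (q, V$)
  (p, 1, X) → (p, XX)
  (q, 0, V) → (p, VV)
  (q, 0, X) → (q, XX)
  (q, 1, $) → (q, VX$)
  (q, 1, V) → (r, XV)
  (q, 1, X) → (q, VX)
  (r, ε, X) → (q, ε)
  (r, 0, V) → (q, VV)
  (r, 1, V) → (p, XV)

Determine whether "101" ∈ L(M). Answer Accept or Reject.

(p, 101, $) ⊢ (q, 101, V$) ⊢ (r, 01, XV$) ⊢ (q, 01, V$) ⊢ (p, 1, VV$)
No transition applies at (p, 1, VV$); input not fully consumed.

Reject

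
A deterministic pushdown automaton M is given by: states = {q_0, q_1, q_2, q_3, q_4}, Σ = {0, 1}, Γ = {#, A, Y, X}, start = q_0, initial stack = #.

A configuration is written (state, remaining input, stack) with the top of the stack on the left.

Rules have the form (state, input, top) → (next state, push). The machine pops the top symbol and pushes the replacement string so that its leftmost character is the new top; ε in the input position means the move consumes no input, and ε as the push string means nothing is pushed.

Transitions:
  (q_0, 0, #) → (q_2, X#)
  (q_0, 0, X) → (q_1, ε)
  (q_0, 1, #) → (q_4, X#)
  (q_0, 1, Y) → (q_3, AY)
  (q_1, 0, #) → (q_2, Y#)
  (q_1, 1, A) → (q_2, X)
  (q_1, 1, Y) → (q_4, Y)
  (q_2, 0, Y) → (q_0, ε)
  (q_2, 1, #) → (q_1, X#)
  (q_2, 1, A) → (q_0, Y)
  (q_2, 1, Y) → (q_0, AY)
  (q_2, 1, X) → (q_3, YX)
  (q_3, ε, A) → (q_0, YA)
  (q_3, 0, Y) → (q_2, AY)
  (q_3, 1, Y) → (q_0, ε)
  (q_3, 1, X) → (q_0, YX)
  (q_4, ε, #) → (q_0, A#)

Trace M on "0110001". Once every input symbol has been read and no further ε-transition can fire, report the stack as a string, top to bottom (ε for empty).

X#

(q_0, 0110001, #) ⊢ (q_2, 110001, X#) ⊢ (q_3, 10001, YX#) ⊢ (q_0, 0001, X#) ⊢ (q_1, 001, #) ⊢ (q_2, 01, Y#) ⊢ (q_0, 1, #) ⊢ (q_4, ε, X#)
All input consumed in state q_4 with stack X#.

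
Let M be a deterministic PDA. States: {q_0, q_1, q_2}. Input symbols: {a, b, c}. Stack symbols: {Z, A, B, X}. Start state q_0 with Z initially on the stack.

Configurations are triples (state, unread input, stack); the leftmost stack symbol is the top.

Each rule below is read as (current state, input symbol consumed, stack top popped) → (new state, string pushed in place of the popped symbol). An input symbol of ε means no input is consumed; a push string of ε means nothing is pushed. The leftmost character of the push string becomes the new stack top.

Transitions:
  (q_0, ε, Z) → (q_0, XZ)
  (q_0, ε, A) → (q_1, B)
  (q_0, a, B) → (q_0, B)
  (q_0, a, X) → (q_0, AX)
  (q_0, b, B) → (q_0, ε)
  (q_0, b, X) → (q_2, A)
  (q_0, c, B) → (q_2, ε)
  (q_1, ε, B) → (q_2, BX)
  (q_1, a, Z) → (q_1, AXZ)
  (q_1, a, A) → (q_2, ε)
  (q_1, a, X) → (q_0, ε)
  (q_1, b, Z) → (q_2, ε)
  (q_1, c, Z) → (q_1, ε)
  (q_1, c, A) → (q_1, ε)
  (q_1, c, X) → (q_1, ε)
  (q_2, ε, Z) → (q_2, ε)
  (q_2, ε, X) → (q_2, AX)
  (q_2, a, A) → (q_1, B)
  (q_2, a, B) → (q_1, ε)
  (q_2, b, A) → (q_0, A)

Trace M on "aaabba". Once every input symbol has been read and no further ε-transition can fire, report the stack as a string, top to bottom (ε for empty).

XZ

(q_0, aaabba, Z)
  ε-move, top Z: go to q_0, push XZ → (q_0, aaabba, XZ)
  read a, top X: go to q_0, push AX → (q_0, aabba, AXZ)
  ε-move, top A: go to q_1, push B → (q_1, aabba, BXZ)
  ε-move, top B: go to q_2, push BX → (q_2, aabba, BXXZ)
  read a, top B: go to q_1, push ε → (q_1, abba, XXZ)
  read a, top X: go to q_0, push ε → (q_0, bba, XZ)
  read b, top X: go to q_2, push A → (q_2, ba, AZ)
  read b, top A: go to q_0, push A → (q_0, a, AZ)
  ε-move, top A: go to q_1, push B → (q_1, a, BZ)
  ε-move, top B: go to q_2, push BX → (q_2, a, BXZ)
  read a, top B: go to q_1, push ε → (q_1, ε, XZ)
All input consumed in state q_1 with stack XZ.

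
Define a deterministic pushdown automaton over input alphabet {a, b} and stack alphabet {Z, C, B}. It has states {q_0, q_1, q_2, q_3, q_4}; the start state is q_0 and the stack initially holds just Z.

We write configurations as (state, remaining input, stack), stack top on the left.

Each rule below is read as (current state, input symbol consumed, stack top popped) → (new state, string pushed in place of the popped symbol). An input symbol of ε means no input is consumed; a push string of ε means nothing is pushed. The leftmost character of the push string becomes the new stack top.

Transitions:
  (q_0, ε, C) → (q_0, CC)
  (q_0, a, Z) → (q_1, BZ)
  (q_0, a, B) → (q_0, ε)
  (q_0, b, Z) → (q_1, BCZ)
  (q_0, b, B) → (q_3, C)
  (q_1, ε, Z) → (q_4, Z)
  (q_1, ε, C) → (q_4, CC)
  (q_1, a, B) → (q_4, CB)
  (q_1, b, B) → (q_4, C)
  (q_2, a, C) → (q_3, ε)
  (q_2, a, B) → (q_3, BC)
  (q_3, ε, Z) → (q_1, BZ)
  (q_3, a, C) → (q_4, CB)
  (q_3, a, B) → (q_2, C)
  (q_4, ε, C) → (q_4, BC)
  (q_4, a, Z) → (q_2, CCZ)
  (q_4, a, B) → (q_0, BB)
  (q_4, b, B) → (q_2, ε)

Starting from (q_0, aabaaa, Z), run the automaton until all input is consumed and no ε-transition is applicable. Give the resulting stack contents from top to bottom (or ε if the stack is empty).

(q_0, aabaaa, Z)
  read a, top Z: go to q_1, push BZ → (q_1, abaaa, BZ)
  read a, top B: go to q_4, push CB → (q_4, baaa, CBZ)
  ε-move, top C: go to q_4, push BC → (q_4, baaa, BCBZ)
  read b, top B: go to q_2, push ε → (q_2, aaa, CBZ)
  read a, top C: go to q_3, push ε → (q_3, aa, BZ)
  read a, top B: go to q_2, push C → (q_2, a, CZ)
  read a, top C: go to q_3, push ε → (q_3, ε, Z)
  ε-move, top Z: go to q_1, push BZ → (q_1, ε, BZ)
All input consumed in state q_1 with stack BZ.

BZ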